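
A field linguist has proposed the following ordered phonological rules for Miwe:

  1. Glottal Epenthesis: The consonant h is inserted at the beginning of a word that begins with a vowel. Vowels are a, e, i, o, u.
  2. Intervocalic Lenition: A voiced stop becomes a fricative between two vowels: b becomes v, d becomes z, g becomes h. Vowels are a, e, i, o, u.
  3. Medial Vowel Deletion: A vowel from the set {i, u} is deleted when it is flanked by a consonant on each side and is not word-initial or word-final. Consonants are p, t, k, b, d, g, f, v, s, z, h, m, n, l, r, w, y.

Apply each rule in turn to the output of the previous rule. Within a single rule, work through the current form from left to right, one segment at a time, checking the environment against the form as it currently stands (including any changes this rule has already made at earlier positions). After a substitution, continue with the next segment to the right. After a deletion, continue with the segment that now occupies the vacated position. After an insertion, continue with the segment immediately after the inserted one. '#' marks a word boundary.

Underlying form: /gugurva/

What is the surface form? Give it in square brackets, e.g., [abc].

[ghrva]

1 Glottal Epenthesis: no change — [gugurva]
2 Intervocalic Lenition: [gugurva] → [guhurva]
3 Medial Vowel Deletion: [guhurva] → [ghrva]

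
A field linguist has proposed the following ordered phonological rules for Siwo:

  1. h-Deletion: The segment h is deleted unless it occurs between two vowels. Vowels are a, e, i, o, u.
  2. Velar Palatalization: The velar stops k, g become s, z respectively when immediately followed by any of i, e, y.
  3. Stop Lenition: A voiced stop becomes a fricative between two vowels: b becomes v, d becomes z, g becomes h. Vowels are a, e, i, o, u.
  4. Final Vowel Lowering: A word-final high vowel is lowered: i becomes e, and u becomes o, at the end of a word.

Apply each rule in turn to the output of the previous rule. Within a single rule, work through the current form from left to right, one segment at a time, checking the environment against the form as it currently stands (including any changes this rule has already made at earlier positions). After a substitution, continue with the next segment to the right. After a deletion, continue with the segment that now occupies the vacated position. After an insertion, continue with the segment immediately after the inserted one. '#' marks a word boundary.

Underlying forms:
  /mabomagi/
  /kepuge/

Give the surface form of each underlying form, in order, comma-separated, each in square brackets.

/mabomagi/:
  1 h-Deletion: no change — [mabomagi]
  2 Velar Palatalization: [mabomagi] → [mabomazi]
  3 Stop Lenition: [mabomazi] → [mavomazi]
  4 Final Vowel Lowering: [mavomazi] → [mavomaze]
/kepuge/:
  1 h-Deletion: no change — [kepuge]
  2 Velar Palatalization: [kepuge] → [sepuze]
  3 Stop Lenition: no change — [sepuze]
  4 Final Vowel Lowering: no change — [sepuze]

[mavomaze], [sepuze]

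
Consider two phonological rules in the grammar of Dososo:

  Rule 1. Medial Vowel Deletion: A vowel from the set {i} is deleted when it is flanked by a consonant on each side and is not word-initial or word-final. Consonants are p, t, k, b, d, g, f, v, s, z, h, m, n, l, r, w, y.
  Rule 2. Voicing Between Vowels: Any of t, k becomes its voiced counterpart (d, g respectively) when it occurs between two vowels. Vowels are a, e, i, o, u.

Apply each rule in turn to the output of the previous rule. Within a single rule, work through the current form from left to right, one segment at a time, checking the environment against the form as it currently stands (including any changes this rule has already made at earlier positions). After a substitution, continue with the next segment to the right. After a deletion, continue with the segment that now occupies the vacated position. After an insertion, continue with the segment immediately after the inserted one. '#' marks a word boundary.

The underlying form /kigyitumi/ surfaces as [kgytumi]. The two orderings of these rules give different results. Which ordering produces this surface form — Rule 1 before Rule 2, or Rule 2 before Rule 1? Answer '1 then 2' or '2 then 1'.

1 then 2

Order 1 then 2:
  1 Medial Vowel Deletion: [kigyitumi] → [kgytumi]
  2 Voicing Between Vowels: no change — [kgytumi]
  result: [kgytumi]
Order 2 then 1:
  2 Voicing Between Vowels: [kigyitumi] → [kigyidumi]
  1 Medial Vowel Deletion: [kigyidumi] → [kgydumi]
  result: [kgydumi]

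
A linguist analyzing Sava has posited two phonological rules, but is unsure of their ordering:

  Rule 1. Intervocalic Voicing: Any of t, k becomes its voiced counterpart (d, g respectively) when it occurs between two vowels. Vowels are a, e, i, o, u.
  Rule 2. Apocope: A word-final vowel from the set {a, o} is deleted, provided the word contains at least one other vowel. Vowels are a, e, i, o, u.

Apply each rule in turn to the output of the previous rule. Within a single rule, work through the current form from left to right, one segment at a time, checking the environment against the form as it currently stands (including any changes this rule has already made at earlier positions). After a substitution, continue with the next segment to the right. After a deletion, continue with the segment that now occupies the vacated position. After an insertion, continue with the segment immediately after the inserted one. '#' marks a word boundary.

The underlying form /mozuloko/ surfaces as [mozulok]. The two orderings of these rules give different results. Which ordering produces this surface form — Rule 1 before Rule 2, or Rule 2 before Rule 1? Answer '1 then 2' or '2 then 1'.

Order 1 then 2:
  1 Intervocalic Voicing: [mozuloko] → [mozulogo]
  2 Apocope: [mozulogo] → [mozulog]
  result: [mozulog]
Order 2 then 1:
  2 Apocope: [mozuloko] → [mozulok]
  1 Intervocalic Voicing: no change — [mozulok]
  result: [mozulok]

2 then 1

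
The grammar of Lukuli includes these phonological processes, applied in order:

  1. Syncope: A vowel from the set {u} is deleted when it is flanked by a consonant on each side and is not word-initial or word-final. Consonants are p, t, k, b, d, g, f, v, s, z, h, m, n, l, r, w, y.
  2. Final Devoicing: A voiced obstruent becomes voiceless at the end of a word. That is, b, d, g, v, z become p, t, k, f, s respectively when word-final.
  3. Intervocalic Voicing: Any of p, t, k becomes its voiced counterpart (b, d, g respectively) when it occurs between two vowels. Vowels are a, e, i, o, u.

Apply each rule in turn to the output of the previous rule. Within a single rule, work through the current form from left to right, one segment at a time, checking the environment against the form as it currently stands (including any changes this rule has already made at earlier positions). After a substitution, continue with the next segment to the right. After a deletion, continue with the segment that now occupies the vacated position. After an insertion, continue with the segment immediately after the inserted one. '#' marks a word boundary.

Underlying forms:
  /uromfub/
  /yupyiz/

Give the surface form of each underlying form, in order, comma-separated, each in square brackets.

/uromfub/:
  1 Syncope: [uromfub] → [uromfb]
  2 Final Devoicing: [uromfb] → [uromfp]
  3 Intervocalic Voicing: no change — [uromfp]
/yupyiz/:
  1 Syncope: [yupyiz] → [ypyiz]
  2 Final Devoicing: [ypyiz] → [ypyis]
  3 Intervocalic Voicing: no change — [ypyis]

[uromfp], [ypyis]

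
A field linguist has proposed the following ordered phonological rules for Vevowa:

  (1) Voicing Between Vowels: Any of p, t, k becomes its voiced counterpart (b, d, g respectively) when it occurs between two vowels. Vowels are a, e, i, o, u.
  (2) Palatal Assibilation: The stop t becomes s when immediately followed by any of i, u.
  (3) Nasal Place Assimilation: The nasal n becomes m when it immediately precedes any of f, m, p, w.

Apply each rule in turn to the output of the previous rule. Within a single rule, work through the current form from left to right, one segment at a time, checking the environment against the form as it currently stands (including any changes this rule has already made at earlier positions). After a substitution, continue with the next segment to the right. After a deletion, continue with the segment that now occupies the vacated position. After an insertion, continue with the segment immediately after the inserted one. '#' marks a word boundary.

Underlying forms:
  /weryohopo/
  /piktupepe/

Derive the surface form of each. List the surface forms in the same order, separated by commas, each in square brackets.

/weryohopo/:
  (1) Voicing Between Vowels: [weryohopo] → [weryohobo]
  (2) Palatal Assibilation: no change — [weryohobo]
  (3) Nasal Place Assimilation: no change — [weryohobo]
/piktupepe/:
  (1) Voicing Between Vowels: [piktupepe] → [piktubebe]
  (2) Palatal Assibilation: [piktubebe] → [piksubebe]
  (3) Nasal Place Assimilation: no change — [piksubebe]

[weryohobo], [piksubebe]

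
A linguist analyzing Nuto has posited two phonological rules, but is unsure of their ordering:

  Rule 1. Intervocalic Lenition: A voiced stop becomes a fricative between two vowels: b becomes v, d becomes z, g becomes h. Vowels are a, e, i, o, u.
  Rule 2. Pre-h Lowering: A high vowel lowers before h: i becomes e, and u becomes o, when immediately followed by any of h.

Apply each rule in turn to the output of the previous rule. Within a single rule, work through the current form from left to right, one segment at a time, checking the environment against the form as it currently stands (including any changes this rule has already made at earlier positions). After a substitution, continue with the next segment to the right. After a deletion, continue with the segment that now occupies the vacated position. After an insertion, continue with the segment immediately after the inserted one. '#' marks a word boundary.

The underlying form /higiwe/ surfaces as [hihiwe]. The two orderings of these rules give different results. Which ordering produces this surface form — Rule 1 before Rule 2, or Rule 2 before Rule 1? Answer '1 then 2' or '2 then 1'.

2 then 1

Order 1 then 2:
  1 Intervocalic Lenition: [higiwe] → [hihiwe]
  2 Pre-h Lowering: [hihiwe] → [hehiwe]
  result: [hehiwe]
Order 2 then 1:
  2 Pre-h Lowering: no change — [higiwe]
  1 Intervocalic Lenition: [higiwe] → [hihiwe]
  result: [hihiwe]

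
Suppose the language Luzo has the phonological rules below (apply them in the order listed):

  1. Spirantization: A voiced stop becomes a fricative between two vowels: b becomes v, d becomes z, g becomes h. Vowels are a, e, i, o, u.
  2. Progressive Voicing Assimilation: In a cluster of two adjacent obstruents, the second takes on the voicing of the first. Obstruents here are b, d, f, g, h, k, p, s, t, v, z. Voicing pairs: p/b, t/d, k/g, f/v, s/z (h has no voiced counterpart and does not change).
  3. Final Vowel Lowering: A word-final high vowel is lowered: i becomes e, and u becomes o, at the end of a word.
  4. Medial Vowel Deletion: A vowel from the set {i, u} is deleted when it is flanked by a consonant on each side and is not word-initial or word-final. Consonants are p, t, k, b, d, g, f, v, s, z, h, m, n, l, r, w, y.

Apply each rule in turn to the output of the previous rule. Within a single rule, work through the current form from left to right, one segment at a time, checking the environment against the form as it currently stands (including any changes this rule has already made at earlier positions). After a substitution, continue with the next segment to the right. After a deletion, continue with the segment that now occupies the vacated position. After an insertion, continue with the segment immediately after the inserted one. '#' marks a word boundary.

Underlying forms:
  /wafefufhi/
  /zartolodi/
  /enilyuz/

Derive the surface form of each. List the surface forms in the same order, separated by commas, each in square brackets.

/wafefufhi/:
  1 Spirantization: no change — [wafefufhi]
  2 Progressive Voicing Assimilation: no change — [wafefufhi]
  3 Final Vowel Lowering: [wafefufhi] → [wafefufhe]
  4 Medial Vowel Deletion: [wafefufhe] → [wafeffhe]
/zartolodi/:
  1 Spirantization: [zartolodi] → [zartolozi]
  2 Progressive Voicing Assimilation: no change — [zartolozi]
  3 Final Vowel Lowering: [zartolozi] → [zartoloze]
  4 Medial Vowel Deletion: no change — [zartoloze]
/enilyuz/:
  1 Spirantization: no change — [enilyuz]
  2 Progressive Voicing Assimilation: no change — [enilyuz]
  3 Final Vowel Lowering: no change — [enilyuz]
  4 Medial Vowel Deletion: [enilyuz] → [enlyz]

[wafeffhe], [zartoloze], [enlyz]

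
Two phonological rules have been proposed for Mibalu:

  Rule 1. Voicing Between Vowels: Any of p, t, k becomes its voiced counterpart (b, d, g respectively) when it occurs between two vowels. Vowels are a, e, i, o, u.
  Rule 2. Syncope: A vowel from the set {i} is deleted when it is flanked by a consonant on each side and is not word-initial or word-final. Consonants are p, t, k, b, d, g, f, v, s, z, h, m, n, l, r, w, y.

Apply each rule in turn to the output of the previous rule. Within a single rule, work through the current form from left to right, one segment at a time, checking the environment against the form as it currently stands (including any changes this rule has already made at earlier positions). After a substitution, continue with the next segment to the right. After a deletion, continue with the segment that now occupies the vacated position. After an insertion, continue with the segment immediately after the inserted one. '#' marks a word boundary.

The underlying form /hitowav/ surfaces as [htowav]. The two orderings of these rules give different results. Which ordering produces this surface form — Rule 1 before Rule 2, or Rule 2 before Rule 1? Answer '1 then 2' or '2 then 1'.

Order 1 then 2:
  1 Voicing Between Vowels: [hitowav] → [hidowav]
  2 Syncope: [hidowav] → [hdowav]
  result: [hdowav]
Order 2 then 1:
  2 Syncope: [hitowav] → [htowav]
  1 Voicing Between Vowels: no change — [htowav]
  result: [htowav]

2 then 1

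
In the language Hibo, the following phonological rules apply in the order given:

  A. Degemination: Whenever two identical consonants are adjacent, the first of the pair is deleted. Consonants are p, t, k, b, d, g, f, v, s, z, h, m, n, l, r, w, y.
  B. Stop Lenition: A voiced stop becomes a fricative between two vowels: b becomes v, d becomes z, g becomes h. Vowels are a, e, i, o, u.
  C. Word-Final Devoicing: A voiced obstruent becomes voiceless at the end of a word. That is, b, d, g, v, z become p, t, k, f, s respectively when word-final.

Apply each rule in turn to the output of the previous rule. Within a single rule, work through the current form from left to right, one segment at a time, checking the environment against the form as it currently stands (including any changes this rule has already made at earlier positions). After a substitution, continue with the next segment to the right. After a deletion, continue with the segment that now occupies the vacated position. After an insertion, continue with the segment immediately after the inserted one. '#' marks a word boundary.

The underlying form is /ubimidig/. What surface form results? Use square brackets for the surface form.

A Degemination: no change — [ubimidig]
B Stop Lenition: [ubimidig] → [uvimizig]
C Word-Final Devoicing: [uvimizig] → [uvimizik]

[uvimizik]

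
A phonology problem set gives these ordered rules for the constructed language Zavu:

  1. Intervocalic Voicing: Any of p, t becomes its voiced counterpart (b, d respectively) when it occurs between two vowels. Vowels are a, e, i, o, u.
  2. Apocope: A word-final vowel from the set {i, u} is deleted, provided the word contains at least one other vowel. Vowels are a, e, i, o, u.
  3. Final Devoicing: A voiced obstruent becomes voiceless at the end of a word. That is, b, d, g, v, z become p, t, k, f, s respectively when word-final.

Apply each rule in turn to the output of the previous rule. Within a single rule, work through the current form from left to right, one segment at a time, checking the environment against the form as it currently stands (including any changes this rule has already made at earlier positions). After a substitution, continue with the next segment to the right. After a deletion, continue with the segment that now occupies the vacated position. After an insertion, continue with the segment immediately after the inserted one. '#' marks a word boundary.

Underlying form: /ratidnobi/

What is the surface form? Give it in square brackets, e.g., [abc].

1 Intervocalic Voicing: [ratidnobi] → [radidnobi]
2 Apocope: [radidnobi] → [radidnob]
3 Final Devoicing: [radidnob] → [radidnop]

[radidnop]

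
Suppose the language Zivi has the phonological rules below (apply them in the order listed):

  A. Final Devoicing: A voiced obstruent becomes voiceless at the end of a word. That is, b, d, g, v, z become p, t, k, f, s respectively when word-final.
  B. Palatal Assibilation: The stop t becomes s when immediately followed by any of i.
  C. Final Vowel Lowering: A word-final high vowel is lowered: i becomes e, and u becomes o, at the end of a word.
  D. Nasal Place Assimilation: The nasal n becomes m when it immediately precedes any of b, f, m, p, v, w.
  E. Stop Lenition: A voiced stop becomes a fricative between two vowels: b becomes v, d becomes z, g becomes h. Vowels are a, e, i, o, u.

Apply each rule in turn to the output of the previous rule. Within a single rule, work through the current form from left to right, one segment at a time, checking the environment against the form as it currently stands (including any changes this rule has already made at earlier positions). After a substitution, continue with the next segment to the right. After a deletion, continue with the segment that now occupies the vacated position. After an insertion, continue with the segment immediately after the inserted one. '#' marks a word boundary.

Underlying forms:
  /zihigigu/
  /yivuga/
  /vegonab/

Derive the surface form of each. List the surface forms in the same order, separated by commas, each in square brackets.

[zihihiho], [yivuha], [vehonap]

/zihigigu/:
  A Final Devoicing: no change — [zihigigu]
  B Palatal Assibilation: no change — [zihigigu]
  C Final Vowel Lowering: [zihigigu] → [zihigigo]
  D Nasal Place Assimilation: no change — [zihigigo]
  E Stop Lenition: [zihigigo] → [zihihiho]
/yivuga/:
  A Final Devoicing: no change — [yivuga]
  B Palatal Assibilation: no change — [yivuga]
  C Final Vowel Lowering: no change — [yivuga]
  D Nasal Place Assimilation: no change — [yivuga]
  E Stop Lenition: [yivuga] → [yivuha]
/vegonab/:
  A Final Devoicing: [vegonab] → [vegonap]
  B Palatal Assibilation: no change — [vegonap]
  C Final Vowel Lowering: no change — [vegonap]
  D Nasal Place Assimilation: no change — [vegonap]
  E Stop Lenition: [vegonap] → [vehonap]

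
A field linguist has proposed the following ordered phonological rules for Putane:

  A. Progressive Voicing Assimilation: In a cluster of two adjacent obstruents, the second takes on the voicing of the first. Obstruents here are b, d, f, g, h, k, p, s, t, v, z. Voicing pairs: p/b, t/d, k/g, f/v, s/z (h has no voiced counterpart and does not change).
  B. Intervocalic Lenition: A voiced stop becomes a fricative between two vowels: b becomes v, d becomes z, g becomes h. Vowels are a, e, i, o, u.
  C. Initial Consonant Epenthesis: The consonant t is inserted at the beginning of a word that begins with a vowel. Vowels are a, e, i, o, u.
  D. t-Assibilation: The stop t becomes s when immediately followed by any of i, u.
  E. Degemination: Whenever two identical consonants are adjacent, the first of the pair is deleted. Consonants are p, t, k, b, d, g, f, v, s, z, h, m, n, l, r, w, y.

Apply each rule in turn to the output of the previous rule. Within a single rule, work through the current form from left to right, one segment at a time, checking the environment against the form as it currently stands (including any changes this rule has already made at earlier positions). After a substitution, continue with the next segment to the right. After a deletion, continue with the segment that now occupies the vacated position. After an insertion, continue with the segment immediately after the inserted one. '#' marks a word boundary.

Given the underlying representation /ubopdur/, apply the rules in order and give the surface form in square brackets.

[suvopsur]

A Progressive Voicing Assimilation: [ubopdur] → [uboptur]
B Intervocalic Lenition: [uboptur] → [uvoptur]
C Initial Consonant Epenthesis: [uvoptur] → [tuvoptur]
D t-Assibilation: [tuvoptur] → [suvopsur]
E Degemination: no change — [suvopsur]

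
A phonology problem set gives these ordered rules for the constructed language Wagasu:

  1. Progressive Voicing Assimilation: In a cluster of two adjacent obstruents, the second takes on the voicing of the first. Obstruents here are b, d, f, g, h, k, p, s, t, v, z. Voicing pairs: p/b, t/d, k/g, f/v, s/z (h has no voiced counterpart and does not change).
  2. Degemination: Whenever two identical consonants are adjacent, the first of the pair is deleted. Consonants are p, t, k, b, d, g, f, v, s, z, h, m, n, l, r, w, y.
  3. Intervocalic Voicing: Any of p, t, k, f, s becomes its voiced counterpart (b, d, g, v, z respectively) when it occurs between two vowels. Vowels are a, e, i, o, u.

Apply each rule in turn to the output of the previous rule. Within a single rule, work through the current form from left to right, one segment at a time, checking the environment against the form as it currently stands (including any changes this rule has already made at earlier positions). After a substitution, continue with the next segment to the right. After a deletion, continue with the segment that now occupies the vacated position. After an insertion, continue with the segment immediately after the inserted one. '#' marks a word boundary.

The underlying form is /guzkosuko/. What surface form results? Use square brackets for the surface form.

1 Progressive Voicing Assimilation: [guzkosuko] → [guzgosuko]
2 Degemination: no change — [guzgosuko]
3 Intervocalic Voicing: [guzgosuko] → [guzgozugo]

[guzgozugo]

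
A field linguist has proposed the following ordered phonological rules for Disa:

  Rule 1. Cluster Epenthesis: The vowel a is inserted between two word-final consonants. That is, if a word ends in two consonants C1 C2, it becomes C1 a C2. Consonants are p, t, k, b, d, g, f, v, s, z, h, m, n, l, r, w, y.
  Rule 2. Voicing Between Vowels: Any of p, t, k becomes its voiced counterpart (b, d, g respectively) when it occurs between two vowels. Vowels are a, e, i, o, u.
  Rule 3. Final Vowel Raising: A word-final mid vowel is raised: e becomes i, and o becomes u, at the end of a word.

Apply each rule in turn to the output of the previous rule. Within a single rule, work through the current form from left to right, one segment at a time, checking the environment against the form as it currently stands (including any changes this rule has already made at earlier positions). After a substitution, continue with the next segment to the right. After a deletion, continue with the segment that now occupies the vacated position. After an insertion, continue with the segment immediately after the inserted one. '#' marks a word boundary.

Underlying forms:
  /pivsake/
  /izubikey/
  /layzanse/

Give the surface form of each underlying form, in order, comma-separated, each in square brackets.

/pivsake/:
  Rule 1 Cluster Epenthesis: no change — [pivsake]
  Rule 2 Voicing Between Vowels: [pivsake] → [pivsage]
  Rule 3 Final Vowel Raising: [pivsage] → [pivsagi]
/izubikey/:
  Rule 1 Cluster Epenthesis: no change — [izubikey]
  Rule 2 Voicing Between Vowels: [izubikey] → [izubigey]
  Rule 3 Final Vowel Raising: no change — [izubigey]
/layzanse/:
  Rule 1 Cluster Epenthesis: no change — [layzanse]
  Rule 2 Voicing Between Vowels: no change — [layzanse]
  Rule 3 Final Vowel Raising: [layzanse] → [layzansi]

[pivsagi], [izubigey], [layzansi]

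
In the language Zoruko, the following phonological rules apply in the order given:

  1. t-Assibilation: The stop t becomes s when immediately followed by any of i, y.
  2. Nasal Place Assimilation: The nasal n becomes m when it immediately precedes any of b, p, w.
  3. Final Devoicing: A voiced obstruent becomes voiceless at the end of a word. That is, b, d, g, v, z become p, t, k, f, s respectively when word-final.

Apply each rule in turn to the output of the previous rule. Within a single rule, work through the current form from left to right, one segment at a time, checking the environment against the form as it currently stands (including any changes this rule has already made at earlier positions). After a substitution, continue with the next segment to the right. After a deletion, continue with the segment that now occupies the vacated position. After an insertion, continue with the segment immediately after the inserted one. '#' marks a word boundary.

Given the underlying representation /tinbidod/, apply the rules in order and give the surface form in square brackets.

[simbidot]

1 t-Assibilation: [tinbidod] → [sinbidod]
2 Nasal Place Assimilation: [sinbidod] → [simbidod]
3 Final Devoicing: [simbidod] → [simbidot]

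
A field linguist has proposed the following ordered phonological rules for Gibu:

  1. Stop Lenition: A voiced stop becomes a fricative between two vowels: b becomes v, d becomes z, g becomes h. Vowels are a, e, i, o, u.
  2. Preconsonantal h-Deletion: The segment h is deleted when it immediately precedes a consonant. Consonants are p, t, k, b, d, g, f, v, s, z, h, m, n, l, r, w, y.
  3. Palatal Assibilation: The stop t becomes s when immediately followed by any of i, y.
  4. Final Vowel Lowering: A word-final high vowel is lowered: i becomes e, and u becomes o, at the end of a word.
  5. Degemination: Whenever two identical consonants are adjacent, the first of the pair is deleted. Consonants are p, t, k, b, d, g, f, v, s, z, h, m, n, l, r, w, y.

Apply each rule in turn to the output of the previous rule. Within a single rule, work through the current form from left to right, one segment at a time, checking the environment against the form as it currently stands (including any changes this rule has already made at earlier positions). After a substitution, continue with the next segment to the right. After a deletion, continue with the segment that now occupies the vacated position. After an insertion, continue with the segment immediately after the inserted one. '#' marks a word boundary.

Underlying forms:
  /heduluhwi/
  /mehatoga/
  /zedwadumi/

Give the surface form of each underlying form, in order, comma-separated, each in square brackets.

[hezuluwe], [mehatoha], [zedwazume]

/heduluhwi/:
  1 Stop Lenition: [heduluhwi] → [hezuluhwi]
  2 Preconsonantal h-Deletion: [hezuluhwi] → [hezuluwi]
  3 Palatal Assibilation: no change — [hezuluwi]
  4 Final Vowel Lowering: [hezuluwi] → [hezuluwe]
  5 Degemination: no change — [hezuluwe]
/mehatoga/:
  1 Stop Lenition: [mehatoga] → [mehatoha]
  2 Preconsonantal h-Deletion: no change — [mehatoha]
  3 Palatal Assibilation: no change — [mehatoha]
  4 Final Vowel Lowering: no change — [mehatoha]
  5 Degemination: no change — [mehatoha]
/zedwadumi/:
  1 Stop Lenition: [zedwadumi] → [zedwazumi]
  2 Preconsonantal h-Deletion: no change — [zedwazumi]
  3 Palatal Assibilation: no change — [zedwazumi]
  4 Final Vowel Lowering: [zedwazumi] → [zedwazume]
  5 Degemination: no change — [zedwazume]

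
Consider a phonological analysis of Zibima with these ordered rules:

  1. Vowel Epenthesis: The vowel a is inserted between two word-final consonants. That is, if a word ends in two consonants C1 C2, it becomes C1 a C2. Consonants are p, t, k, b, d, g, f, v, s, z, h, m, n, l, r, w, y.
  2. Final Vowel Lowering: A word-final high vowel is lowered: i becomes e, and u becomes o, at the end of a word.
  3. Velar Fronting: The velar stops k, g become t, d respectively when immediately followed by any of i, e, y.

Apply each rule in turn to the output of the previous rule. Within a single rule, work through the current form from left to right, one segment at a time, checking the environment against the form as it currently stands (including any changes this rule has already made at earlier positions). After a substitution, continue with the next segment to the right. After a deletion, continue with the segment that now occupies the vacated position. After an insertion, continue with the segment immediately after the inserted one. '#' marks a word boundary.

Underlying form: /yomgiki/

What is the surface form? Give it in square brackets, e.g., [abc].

1 Vowel Epenthesis: no change — [yomgiki]
2 Final Vowel Lowering: [yomgiki] → [yomgike]
3 Velar Fronting: [yomgike] → [yomdite]

[yomdite]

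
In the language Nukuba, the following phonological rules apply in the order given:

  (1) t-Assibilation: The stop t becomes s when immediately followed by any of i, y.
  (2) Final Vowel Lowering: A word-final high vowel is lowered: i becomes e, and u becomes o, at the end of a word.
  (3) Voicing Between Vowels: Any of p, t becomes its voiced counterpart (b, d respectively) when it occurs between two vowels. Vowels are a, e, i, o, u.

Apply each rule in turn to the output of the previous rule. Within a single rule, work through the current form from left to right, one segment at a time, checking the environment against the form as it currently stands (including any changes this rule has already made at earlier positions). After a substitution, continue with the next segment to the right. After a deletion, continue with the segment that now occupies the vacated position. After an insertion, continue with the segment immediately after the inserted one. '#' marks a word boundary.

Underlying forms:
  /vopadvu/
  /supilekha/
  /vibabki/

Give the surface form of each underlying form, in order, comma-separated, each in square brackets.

[vobadvo], [subilekha], [vibabke]

/vopadvu/:
  (1) t-Assibilation: no change — [vopadvu]
  (2) Final Vowel Lowering: [vopadvu] → [vopadvo]
  (3) Voicing Between Vowels: [vopadvo] → [vobadvo]
/supilekha/:
  (1) t-Assibilation: no change — [supilekha]
  (2) Final Vowel Lowering: no change — [supilekha]
  (3) Voicing Between Vowels: [supilekha] → [subilekha]
/vibabki/:
  (1) t-Assibilation: no change — [vibabki]
  (2) Final Vowel Lowering: [vibabki] → [vibabke]
  (3) Voicing Between Vowels: no change — [vibabke]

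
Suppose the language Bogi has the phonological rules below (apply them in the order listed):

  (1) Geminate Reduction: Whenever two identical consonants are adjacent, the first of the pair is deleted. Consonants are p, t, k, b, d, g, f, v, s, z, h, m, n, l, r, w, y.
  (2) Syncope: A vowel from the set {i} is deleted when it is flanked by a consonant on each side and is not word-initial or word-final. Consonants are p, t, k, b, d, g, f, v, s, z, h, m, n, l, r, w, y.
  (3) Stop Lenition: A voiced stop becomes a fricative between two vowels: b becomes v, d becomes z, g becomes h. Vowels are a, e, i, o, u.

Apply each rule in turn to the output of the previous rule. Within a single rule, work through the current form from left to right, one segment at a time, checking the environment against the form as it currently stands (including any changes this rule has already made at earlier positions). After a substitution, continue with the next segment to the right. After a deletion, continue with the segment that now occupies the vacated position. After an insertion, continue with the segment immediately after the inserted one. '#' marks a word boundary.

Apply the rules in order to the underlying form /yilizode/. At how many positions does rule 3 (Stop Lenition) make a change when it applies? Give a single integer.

1

(1) Geminate Reduction: no change — [yilizode]
(2) Syncope: [yilizode] → [ylzode]
(3) Stop Lenition: [ylzode] → [ylzoze]
Rule 3 changed 1 position(s).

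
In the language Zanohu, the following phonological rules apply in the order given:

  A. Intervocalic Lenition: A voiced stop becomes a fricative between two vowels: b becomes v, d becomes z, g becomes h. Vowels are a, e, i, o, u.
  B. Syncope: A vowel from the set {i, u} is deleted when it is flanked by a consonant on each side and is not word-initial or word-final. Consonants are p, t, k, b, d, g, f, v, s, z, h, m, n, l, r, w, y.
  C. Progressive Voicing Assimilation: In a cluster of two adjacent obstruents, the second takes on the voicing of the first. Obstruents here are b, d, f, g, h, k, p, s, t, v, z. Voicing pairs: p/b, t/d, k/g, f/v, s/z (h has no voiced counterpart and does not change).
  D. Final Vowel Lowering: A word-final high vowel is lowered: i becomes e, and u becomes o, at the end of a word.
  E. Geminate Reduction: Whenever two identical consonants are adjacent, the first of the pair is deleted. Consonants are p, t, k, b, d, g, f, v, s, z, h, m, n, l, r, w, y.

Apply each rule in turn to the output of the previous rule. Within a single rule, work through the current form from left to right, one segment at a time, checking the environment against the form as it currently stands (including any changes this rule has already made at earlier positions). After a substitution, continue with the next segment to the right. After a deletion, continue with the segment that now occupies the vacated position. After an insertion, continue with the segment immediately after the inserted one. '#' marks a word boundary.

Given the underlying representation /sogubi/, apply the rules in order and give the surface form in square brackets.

[sohfe]

A Intervocalic Lenition: [sogubi] → [sohuvi]
B Syncope: [sohuvi] → [sohvi]
C Progressive Voicing Assimilation: [sohvi] → [sohfi]
D Final Vowel Lowering: [sohfi] → [sohfe]
E Geminate Reduction: no change — [sohfe]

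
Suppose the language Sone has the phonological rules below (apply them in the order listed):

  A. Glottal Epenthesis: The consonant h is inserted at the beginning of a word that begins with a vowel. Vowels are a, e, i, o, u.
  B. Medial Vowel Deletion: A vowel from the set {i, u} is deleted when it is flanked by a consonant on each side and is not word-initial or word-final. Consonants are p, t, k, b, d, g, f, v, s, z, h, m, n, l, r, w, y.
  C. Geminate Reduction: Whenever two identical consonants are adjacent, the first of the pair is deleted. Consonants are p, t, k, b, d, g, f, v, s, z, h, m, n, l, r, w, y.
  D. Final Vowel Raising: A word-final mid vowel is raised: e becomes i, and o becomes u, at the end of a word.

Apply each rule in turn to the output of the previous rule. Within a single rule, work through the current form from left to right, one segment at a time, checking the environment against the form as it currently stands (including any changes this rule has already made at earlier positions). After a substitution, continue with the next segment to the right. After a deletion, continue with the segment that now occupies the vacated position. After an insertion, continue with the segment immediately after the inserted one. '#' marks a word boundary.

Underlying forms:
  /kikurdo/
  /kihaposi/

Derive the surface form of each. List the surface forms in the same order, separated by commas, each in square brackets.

[krdu], [khaposi]

/kikurdo/:
  A Glottal Epenthesis: no change — [kikurdo]
  B Medial Vowel Deletion: [kikurdo] → [kkrdo]
  C Geminate Reduction: [kkrdo] → [krdo]
  D Final Vowel Raising: [krdo] → [krdu]
/kihaposi/:
  A Glottal Epenthesis: no change — [kihaposi]
  B Medial Vowel Deletion: [kihaposi] → [khaposi]
  C Geminate Reduction: no change — [khaposi]
  D Final Vowel Raising: no change — [khaposi]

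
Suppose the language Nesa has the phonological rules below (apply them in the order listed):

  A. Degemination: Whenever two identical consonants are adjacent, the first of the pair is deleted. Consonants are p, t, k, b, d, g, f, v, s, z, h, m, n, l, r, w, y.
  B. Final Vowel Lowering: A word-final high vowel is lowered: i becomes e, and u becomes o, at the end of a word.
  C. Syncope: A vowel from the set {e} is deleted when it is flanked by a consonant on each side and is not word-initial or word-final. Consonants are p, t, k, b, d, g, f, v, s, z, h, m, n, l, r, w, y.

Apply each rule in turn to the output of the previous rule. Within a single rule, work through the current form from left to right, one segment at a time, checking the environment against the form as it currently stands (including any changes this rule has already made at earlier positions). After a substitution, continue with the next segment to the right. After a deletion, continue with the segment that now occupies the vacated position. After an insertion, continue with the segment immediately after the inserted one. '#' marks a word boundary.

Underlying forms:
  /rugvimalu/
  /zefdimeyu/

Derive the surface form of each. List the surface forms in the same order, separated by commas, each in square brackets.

/rugvimalu/:
  A Degemination: no change — [rugvimalu]
  B Final Vowel Lowering: [rugvimalu] → [rugvimalo]
  C Syncope: no change — [rugvimalo]
/zefdimeyu/:
  A Degemination: no change — [zefdimeyu]
  B Final Vowel Lowering: [zefdimeyu] → [zefdimeyo]
  C Syncope: [zefdimeyo] → [zfdimyo]

[rugvimalo], [zfdimyo]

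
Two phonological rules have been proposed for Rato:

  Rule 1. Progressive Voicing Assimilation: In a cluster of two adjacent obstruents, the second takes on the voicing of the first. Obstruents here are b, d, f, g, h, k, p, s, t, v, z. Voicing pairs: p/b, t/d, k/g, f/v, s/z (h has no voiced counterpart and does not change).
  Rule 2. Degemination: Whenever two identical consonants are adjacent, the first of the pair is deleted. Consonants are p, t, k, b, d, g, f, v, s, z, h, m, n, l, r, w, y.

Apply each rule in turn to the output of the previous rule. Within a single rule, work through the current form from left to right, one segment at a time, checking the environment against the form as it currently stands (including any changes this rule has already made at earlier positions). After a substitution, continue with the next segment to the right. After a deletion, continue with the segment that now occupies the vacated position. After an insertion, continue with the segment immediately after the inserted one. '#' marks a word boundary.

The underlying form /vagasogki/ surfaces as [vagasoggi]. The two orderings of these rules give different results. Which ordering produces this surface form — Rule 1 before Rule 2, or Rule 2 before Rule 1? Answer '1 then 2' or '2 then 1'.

Order 1 then 2:
  1 Progressive Voicing Assimilation: [vagasogki] → [vagasoggi]
  2 Degemination: [vagasoggi] → [vagasogi]
  result: [vagasogi]
Order 2 then 1:
  2 Degemination: no change — [vagasogki]
  1 Progressive Voicing Assimilation: [vagasogki] → [vagasoggi]
  result: [vagasoggi]

2 then 1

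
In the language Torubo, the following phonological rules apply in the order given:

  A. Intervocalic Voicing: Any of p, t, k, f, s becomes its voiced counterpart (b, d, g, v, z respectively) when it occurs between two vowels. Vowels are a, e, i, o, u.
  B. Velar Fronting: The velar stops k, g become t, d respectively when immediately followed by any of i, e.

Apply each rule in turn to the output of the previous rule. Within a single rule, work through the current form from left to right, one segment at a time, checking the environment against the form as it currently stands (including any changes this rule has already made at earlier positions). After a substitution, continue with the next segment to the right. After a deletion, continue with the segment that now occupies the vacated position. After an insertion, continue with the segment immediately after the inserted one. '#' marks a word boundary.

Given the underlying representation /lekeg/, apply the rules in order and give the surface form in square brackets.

[ledeg]

A Intervocalic Voicing: [lekeg] → [legeg]
B Velar Fronting: [legeg] → [ledeg]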